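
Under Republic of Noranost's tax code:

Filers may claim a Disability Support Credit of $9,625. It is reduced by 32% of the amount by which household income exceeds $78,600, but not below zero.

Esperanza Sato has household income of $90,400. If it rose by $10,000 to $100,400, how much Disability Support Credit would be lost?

$3,200

At $90,400 — 32% of the $11,800 excess over $78,600 is $3,776; credit = $9,625 − $3,776 = $5,849.
At $100,400 — 32% of the $21,800 excess over $78,600 is $6,976; credit = $9,625 − $6,976 = $2,649.
Lost: $5,849 − $2,649 = $3,200.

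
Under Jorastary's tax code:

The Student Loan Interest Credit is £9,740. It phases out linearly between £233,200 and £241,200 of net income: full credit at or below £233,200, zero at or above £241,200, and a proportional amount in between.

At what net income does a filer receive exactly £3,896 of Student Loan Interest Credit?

£238,000

£3,896 is 3,896/9,740 of the full £9,740, so 5,844/9,740 of the £8,000 range has been used: income = £233,200 + £8,000 × 5,844/9,740 = £238,000.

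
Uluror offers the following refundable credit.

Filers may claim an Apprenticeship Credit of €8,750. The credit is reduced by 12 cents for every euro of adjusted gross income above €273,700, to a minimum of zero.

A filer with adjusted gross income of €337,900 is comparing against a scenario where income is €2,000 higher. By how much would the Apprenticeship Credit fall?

€240

At €337,900 — 12% of the €64,200 excess over €273,700 is €7,704; credit = €8,750 − €7,704 = €1,046.
At €339,900 — 12% of the €66,200 excess over €273,700 is €7,944; credit = €8,750 − €7,944 = €806.
Lost: €1,046 − €806 = €240.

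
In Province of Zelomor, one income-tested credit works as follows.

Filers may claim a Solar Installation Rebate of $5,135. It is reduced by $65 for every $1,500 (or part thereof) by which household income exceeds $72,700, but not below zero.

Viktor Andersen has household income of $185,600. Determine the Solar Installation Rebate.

Solar Installation Rebate: income exceeds $72,700 by $112,900, which is 76 full-or-partial $1,500 increments; reduction = 76 × $65 = $4,940, leaving $195.

$195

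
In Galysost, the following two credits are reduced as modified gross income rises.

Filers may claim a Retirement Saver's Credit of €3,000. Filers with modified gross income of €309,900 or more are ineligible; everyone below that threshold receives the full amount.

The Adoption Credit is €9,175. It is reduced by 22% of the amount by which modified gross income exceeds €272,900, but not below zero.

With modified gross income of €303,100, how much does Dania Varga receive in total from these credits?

€5,531

Retirement Saver's Credit: €303,100 is below the €309,900 cutoff, so the full €3,000 applies.
Adoption Credit: 22% of the €30,200 excess over €272,900 is €6,644; credit = €9,175 − €6,644 = €2,531.
Total: €3,000 + €2,531 = €5,531.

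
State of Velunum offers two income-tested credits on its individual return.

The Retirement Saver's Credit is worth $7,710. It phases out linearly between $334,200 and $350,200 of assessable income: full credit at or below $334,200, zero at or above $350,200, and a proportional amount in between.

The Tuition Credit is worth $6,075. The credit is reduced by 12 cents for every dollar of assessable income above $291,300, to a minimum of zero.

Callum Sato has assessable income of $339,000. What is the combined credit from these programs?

Retirement Saver's Credit: $339,000 is $4,800 into a $16,000 phase-out range, leaving 11,200/16,000 of the credit: $7,710 × 11,200/16,000 = $5,397.
Tuition Credit: 12% of the $47,700 excess over $291,300 is $5,724; credit = $6,075 − $5,724 = $351.
Total: $5,397 + $351 = $5,748.

$5,748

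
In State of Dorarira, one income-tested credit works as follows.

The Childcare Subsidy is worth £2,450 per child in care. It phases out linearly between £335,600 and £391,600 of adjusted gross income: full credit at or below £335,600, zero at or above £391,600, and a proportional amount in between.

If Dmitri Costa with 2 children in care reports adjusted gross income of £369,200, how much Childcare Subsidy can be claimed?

Childcare Subsidy: base = 2 × £2,450 = £4,900. £369,200 is £33,600 into a £56,000 phase-out range, leaving 22,400/56,000 of the credit: £4,900 × 22,400/56,000 = £1,960.

£1,960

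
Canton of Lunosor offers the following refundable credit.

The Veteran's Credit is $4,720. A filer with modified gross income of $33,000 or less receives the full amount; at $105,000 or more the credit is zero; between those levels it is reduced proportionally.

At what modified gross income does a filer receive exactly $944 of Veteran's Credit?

$944 is 944/4,720 of the full $4,720, so 3,776/4,720 of the $72,000 range has been used: income = $33,000 + $72,000 × 3,776/4,720 = $90,600.

$90,600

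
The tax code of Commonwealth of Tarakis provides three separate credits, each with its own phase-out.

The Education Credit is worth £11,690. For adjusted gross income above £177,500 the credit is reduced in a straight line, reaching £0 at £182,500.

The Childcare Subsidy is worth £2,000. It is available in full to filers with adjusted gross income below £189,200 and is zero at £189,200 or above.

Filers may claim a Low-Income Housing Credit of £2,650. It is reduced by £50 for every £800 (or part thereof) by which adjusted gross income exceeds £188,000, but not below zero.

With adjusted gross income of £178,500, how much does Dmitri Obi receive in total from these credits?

Education Credit: £178,500 is £1,000 into a £5,000 phase-out range, leaving 4,000/5,000 of the credit: £11,690 × 4,000/5,000 = £9,352.
Childcare Subsidy: £178,500 is below the £189,200 cutoff, so the full £2,000 applies.
Low-Income Housing Credit: £178,500 is at or below the £188,000 threshold, so the full £2,650 applies.
Total: £9,352 + £2,000 + £2,650 = £14,002.

£14,002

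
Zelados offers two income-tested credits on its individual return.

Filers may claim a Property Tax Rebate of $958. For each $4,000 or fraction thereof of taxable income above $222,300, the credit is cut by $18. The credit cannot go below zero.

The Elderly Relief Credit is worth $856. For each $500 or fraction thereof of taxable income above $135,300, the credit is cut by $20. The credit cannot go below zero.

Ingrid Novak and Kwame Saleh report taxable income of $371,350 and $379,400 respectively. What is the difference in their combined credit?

$36

Ingrid ($371,350): Property Tax Rebate: income exceeds $222,300 by $149,050, which is 38 full-or-partial $4,000 increments; reduction = 38 × $18 = $684, leaving $274. Elderly Relief Credit: income exceeds $135,300 by $236,050 → 473 increments × $20 = $9,460 ≥ base, so the credit is $0. total $274 + $0 = $274
Kwame ($379,400): Property Tax Rebate: income exceeds $222,300 by $157,100, which is 40 full-or-partial $4,000 increments; reduction = 40 × $18 = $720, leaving $238. Elderly Relief Credit: income exceeds $135,300 by $244,100 → 489 increments × $20 = $9,780 ≥ base, so the credit is $0. total $238 + $0 = $238
Difference: |$274 − $238| = $36.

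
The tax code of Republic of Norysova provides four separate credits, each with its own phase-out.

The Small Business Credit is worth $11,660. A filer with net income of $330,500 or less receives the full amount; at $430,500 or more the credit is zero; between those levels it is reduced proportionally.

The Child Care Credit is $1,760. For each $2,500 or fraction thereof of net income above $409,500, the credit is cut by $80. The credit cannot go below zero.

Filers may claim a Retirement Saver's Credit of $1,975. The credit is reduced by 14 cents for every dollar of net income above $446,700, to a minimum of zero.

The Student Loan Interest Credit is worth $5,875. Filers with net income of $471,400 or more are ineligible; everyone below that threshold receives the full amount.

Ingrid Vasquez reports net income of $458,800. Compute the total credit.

Small Business Credit: $458,800 is at or above $430,500, so the credit is $0.
Child Care Credit: income exceeds $409,500 by $49,300, which is 20 full-or-partial $2,500 increments; reduction = 20 × $80 = $1,600, leaving $160.
Retirement Saver's Credit: 14% of the $12,100 excess over $446,700 is $1,694; credit = $1,975 − $1,694 = $281.
Student Loan Interest Credit: $458,800 is below the $471,400 cutoff, so the full $5,875 applies.
Total: $0 + $160 + $281 + $5,875 = $6,316.

$6,316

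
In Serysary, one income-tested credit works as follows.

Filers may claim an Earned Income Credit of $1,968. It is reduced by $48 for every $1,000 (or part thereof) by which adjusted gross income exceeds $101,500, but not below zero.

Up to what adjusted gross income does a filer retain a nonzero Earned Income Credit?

After 40 increments the reduction is 40 × $48 = $1,920, leaving $48; one more increment wipes it out. Increment 40 ends at excess 40 × $1,000 = $40,000, so the highest qualifying income is $101,500 + $40,000 = $141,500.

$141,500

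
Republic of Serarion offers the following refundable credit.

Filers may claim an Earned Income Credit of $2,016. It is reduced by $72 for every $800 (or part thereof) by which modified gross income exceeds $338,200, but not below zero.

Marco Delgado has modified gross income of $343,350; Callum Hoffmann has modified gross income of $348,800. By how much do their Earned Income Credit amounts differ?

Marco ($343,350): Earned Income Credit: income exceeds $338,200 by $5,150, which is 7 full-or-partial $800 increments; reduction = 7 × $72 = $504, leaving $1,512.
Callum ($348,800): Earned Income Credit: income exceeds $338,200 by $10,600, which is 14 full-or-partial $800 increments; reduction = 14 × $72 = $1,008, leaving $1,008.
Difference: |$1,512 − $1,008| = $504.

$504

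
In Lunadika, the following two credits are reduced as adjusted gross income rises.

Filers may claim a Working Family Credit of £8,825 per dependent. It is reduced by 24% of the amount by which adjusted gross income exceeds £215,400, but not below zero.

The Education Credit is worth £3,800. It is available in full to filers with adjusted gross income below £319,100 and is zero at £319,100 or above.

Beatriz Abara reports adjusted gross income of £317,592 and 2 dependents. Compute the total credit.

£3,800

Working Family Credit: base = 2 × £8,825 = £17,650. 24% of the £102,192 excess over £215,400 is £24,526.08 ≥ base, so the credit is £0.
Education Credit: £317,592 is below the £319,100 cutoff, so the full £3,800 applies.
Total: £0 + £3,800 = £3,800.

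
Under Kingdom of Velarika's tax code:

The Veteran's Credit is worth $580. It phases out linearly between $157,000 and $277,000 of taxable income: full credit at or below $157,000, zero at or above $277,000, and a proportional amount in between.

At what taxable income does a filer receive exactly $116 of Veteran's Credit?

$253,000

$116 is 116/580 of the full $580, so 464/580 of the $120,000 range has been used: income = $157,000 + $120,000 × 464/580 = $253,000.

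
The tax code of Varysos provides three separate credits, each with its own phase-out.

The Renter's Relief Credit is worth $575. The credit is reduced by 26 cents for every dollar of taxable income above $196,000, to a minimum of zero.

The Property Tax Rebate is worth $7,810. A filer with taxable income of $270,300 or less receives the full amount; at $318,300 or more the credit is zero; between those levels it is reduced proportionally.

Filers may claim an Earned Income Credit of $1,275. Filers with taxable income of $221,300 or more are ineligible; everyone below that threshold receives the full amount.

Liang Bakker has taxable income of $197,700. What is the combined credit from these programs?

$9,218

Renter's Relief Credit: 26% of the $1,700 excess over $196,000 is $442; credit = $575 − $442 = $133.
Property Tax Rebate: $197,700 is at or below the $270,300 threshold, so the full $7,810 applies.
Earned Income Credit: $197,700 is below the $221,300 cutoff, so the full $1,275 applies.
Total: $133 + $7,810 + $1,275 = $9,218.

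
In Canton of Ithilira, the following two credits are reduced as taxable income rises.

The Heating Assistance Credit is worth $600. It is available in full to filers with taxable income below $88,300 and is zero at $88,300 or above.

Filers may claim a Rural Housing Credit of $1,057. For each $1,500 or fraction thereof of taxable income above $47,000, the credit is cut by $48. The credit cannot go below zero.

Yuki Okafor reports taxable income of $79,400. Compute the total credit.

Heating Assistance Credit: $79,400 is below the $88,300 cutoff, so the full $600 applies.
Rural Housing Credit: income exceeds $47,000 by $32,400, which is 22 full-or-partial $1,500 increments; reduction = 22 × $48 = $1,056, leaving $1.
Total: $600 + $1 = $601.

$601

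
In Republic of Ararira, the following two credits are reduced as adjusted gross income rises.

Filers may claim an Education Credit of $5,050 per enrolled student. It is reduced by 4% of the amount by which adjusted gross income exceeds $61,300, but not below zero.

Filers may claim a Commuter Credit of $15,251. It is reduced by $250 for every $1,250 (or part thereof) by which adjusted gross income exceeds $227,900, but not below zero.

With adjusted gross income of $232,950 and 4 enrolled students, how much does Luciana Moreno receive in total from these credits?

$27,335

Education Credit: base = 4 × $5,050 = $20,200. 4% of the $171,650 excess over $61,300 is $6,866; credit = $20,200 − $6,866 = $13,334.
Commuter Credit: income exceeds $227,900 by $5,050, which is 5 full-or-partial $1,250 increments; reduction = 5 × $250 = $1,250, leaving $14,001.
Total: $13,334 + $14,001 = $27,335.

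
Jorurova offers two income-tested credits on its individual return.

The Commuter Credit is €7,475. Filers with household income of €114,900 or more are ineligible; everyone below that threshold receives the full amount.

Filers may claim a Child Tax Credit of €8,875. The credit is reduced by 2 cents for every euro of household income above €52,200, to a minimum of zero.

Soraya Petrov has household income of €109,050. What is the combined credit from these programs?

€15,213

Commuter Credit: €109,050 is below the €114,900 cutoff, so the full €7,475 applies.
Child Tax Credit: 2% of the €56,850 excess over €52,200 is €1,137; credit = €8,875 − €1,137 = €7,738.
Total: €7,475 + €7,738 = €15,213.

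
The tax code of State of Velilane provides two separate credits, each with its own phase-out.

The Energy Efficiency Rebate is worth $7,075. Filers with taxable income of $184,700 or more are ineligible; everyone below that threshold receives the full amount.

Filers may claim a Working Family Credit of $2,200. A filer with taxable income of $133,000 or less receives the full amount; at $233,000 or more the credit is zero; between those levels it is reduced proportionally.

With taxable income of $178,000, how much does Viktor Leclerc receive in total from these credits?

$8,285

Energy Efficiency Rebate: $178,000 is below the $184,700 cutoff, so the full $7,075 applies.
Working Family Credit: $178,000 is $45,000 into a $100,000 phase-out range, leaving 55,000/100,000 of the credit: $2,200 × 55,000/100,000 = $1,210.
Total: $7,075 + $1,210 = $8,285.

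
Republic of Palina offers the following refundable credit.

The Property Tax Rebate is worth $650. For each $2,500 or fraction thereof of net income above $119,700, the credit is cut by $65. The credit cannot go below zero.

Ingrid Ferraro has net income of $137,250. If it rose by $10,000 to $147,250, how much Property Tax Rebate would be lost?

$130

At $137,250 — income exceeds $119,700 by $17,550, which is 8 full-or-partial $2,500 increments; reduction = 8 × $65 = $520, leaving $130.
At $147,250 — income exceeds $119,700 by $27,550 → 12 increments × $65 = $780 ≥ base, so the credit is $0.
Lost: $130 − $0 = $130.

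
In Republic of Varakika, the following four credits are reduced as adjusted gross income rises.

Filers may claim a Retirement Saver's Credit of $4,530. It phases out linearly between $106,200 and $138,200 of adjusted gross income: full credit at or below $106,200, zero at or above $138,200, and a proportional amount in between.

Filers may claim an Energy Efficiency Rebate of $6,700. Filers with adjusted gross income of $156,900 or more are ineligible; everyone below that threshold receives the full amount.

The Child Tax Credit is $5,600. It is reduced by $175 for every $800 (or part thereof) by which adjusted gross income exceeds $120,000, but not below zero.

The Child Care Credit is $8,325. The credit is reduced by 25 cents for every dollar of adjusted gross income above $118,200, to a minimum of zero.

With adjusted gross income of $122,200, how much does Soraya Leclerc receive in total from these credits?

Retirement Saver's Credit: $122,200 is $16,000 into a $32,000 phase-out range, leaving 16,000/32,000 of the credit: $4,530 × 16,000/32,000 = $2,265.
Energy Efficiency Rebate: $122,200 is below the $156,900 cutoff, so the full $6,700 applies.
Child Tax Credit: income exceeds $120,000 by $2,200, which is 3 full-or-partial $800 increments; reduction = 3 × $175 = $525, leaving $5,075.
Child Care Credit: 25% of the $4,000 excess over $118,200 is $1,000; credit = $8,325 − $1,000 = $7,325.
Total: $2,265 + $6,700 + $5,075 + $7,325 = $21,365.

$21,365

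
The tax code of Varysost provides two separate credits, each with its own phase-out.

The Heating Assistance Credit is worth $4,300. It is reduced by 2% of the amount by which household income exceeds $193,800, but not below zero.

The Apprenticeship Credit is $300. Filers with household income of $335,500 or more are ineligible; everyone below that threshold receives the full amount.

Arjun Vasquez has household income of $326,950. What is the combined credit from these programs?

$1,937

Heating Assistance Credit: 2% of the $133,150 excess over $193,800 is $2,663; credit = $4,300 − $2,663 = $1,637.
Apprenticeship Credit: $326,950 is below the $335,500 cutoff, so the full $300 applies.
Total: $1,637 + $300 = $1,937.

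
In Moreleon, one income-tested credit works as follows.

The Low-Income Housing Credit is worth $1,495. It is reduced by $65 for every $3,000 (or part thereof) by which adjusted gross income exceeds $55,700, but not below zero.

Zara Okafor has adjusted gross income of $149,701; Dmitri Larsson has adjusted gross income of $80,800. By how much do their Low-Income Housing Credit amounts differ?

$910

Zara ($149,701): Low-Income Housing Credit: income exceeds $55,700 by $94,001 → 32 increments × $65 = $2,080 ≥ base, so the credit is $0.
Dmitri ($80,800): Low-Income Housing Credit: income exceeds $55,700 by $25,100, which is 9 full-or-partial $3,000 increments; reduction = 9 × $65 = $585, leaving $910.
Difference: |$0 − $910| = $910.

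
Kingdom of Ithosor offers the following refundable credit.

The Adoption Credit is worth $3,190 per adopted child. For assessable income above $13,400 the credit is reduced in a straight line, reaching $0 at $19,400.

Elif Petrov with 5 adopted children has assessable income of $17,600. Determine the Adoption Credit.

Adoption Credit: base = 5 × $3,190 = $15,950. $17,600 is $4,200 into a $6,000 phase-out range, leaving 1,800/6,000 of the credit: $15,950 × 1,800/6,000 = $4,785.

$4,785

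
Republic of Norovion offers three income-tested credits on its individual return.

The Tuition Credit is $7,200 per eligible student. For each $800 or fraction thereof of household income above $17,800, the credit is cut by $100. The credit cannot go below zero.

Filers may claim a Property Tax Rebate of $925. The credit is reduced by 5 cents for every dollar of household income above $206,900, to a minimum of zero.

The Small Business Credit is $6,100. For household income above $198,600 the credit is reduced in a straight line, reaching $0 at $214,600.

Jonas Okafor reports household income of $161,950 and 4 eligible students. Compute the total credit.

$17,725

Tuition Credit: base = 4 × $7,200 = $28,800. income exceeds $17,800 by $144,150, which is 181 full-or-partial $800 increments; reduction = 181 × $100 = $18,100, leaving $10,700.
Property Tax Rebate: $161,950 is at or below the $206,900 threshold, so the full $925 applies.
Small Business Credit: $161,950 is at or below the $198,600 threshold, so the full $6,100 applies.
Total: $10,700 + $925 + $6,100 = $17,725.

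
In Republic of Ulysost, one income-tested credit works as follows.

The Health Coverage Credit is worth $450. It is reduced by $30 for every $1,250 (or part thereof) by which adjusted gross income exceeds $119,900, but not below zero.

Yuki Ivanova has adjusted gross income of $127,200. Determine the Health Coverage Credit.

$270

Health Coverage Credit: income exceeds $119,900 by $7,300, which is 6 full-or-partial $1,250 increments; reduction = 6 × $30 = $180, leaving $270.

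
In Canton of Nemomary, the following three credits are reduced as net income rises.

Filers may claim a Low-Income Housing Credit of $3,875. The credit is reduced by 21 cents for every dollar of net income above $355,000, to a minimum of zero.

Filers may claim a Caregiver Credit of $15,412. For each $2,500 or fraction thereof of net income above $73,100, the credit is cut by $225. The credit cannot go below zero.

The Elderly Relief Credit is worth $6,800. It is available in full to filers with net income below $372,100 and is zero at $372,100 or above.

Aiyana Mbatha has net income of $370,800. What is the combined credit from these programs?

$7,357

Low-Income Housing Credit: 21% of the $15,800 excess over $355,000 is $3,318; credit = $3,875 − $3,318 = $557.
Caregiver Credit: income exceeds $73,100 by $297,700 → 120 increments × $225 = $27,000 ≥ base, so the credit is $0.
Elderly Relief Credit: $370,800 is below the $372,100 cutoff, so the full $6,800 applies.
Total: $557 + $0 + $6,800 = $7,357.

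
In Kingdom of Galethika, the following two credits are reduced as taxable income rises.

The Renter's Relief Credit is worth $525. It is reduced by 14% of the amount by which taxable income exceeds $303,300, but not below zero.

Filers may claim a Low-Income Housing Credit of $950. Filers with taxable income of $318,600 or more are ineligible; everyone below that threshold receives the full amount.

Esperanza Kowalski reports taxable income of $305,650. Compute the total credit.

Renter's Relief Credit: 14% of the $2,350 excess over $303,300 is $329; credit = $525 − $329 = $196.
Low-Income Housing Credit: $305,650 is below the $318,600 cutoff, so the full $950 applies.
Total: $196 + $950 = $1,146.

$1,146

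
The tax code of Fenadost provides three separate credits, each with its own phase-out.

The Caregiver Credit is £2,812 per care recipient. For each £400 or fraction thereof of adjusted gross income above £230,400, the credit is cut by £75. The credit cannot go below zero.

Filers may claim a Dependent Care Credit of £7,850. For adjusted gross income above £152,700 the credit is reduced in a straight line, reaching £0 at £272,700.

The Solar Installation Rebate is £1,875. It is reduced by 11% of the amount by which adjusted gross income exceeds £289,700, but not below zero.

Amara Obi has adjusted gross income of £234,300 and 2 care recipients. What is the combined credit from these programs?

Caregiver Credit: base = 2 × £2,812 = £5,624. income exceeds £230,400 by £3,900, which is 10 full-or-partial £400 increments; reduction = 10 × £75 = £750, leaving £4,874.
Dependent Care Credit: £234,300 is £81,600 into a £120,000 phase-out range, leaving 38,400/120,000 of the credit: £7,850 × 38,400/120,000 = £2,512.
Solar Installation Rebate: £234,300 is at or below the £289,700 threshold, so the full £1,875 applies.
Total: £4,874 + £2,512 + £1,875 = £9,261.

£9,261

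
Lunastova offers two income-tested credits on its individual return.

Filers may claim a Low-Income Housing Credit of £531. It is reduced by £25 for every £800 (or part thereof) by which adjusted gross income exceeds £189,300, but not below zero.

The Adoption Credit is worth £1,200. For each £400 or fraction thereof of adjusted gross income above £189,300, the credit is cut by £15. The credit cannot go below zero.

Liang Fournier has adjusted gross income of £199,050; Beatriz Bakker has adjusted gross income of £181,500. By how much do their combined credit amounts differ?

£700

Liang (£199,050): Low-Income Housing Credit: income exceeds £189,300 by £9,750, which is 13 full-or-partial £800 increments; reduction = 13 × £25 = £325, leaving £206. Adoption Credit: income exceeds £189,300 by £9,750, which is 25 full-or-partial £400 increments; reduction = 25 × £15 = £375, leaving £825. total £206 + £825 = £1,031
Beatriz (£181,500): Low-Income Housing Credit: £181,500 is at or below the £189,300 threshold, so the full £531 applies. Adoption Credit: £181,500 is at or below the £189,300 threshold, so the full £1,200 applies. total £531 + £1,200 = £1,731
Difference: |£1,031 − £1,731| = £700.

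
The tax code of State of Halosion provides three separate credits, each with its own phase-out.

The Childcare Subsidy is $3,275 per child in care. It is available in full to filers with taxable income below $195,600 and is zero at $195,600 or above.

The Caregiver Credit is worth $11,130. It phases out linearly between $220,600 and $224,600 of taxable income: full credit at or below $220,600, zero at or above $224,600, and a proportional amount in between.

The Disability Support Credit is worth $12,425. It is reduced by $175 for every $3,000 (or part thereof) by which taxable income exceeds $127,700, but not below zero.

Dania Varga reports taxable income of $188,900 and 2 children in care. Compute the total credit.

$26,430

Childcare Subsidy: base = 2 × $3,275 = $6,550. $188,900 is below the $195,600 cutoff, so the full $6,550 applies.
Caregiver Credit: $188,900 is at or below the $220,600 threshold, so the full $11,130 applies.
Disability Support Credit: income exceeds $127,700 by $61,200, which is 21 full-or-partial $3,000 increments; reduction = 21 × $175 = $3,675, leaving $8,750.
Total: $6,550 + $11,130 + $8,750 = $26,430.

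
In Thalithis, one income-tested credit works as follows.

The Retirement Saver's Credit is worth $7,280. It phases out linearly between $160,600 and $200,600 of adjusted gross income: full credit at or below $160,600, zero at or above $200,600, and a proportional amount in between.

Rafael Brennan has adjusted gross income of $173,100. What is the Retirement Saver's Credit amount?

Retirement Saver's Credit: $173,100 is $12,500 into a $40,000 phase-out range, leaving 27,500/40,000 of the credit: $7,280 × 27,500/40,000 = $5,005.

$5,005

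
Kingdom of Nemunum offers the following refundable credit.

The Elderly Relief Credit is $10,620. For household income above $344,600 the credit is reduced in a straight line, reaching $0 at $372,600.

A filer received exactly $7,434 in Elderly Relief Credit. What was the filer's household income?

$7,434 is 7,434/10,620 of the full $10,620, so 3,186/10,620 of the $28,000 range has been used: income = $344,600 + $28,000 × 3,186/10,620 = $353,000.

$353,000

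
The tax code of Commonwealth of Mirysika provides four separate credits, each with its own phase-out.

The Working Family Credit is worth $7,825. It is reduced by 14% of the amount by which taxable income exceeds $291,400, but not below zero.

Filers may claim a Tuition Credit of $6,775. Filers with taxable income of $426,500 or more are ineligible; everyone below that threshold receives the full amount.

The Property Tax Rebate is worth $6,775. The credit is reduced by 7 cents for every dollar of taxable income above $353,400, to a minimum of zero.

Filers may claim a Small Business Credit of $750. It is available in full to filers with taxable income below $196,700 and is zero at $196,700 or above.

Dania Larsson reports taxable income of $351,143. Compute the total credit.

$13,550

Working Family Credit: 14% of the $59,743 excess over $291,400 is $8,364.02 ≥ base, so the credit is $0.
Tuition Credit: $351,143 is below the $426,500 cutoff, so the full $6,775 applies.
Property Tax Rebate: $351,143 is at or below the $353,400 threshold, so the full $6,775 applies.
Small Business Credit: $351,143 meets or exceeds the $196,700 cutoff, so the credit is $0.
Total: $0 + $6,775 + $6,775 + $0 = $13,550.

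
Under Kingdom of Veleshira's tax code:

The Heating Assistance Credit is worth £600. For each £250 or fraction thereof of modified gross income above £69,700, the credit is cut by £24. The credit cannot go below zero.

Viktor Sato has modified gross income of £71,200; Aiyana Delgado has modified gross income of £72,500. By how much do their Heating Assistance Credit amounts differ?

Viktor (£71,200): Heating Assistance Credit: income exceeds £69,700 by £1,500, which is 6 full-or-partial £250 increments; reduction = 6 × £24 = £144, leaving £456.
Aiyana (£72,500): Heating Assistance Credit: income exceeds £69,700 by £2,800, which is 12 full-or-partial £250 increments; reduction = 12 × £24 = £288, leaving £312.
Difference: |£456 − £312| = £144.

£144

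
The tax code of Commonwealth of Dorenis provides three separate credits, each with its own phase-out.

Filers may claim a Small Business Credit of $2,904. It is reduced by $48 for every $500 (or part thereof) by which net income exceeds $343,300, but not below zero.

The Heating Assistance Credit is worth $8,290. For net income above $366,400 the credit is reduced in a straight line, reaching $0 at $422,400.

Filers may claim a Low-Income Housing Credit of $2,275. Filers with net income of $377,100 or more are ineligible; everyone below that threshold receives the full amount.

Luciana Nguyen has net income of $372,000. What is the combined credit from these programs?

$9,856

Small Business Credit: income exceeds $343,300 by $28,700, which is 58 full-or-partial $500 increments; reduction = 58 × $48 = $2,784, leaving $120.
Heating Assistance Credit: $372,000 is $5,600 into a $56,000 phase-out range, leaving 50,400/56,000 of the credit: $8,290 × 50,400/56,000 = $7,461.
Low-Income Housing Credit: $372,000 is below the $377,100 cutoff, so the full $2,275 applies.
Total: $120 + $7,461 + $2,275 = $9,856.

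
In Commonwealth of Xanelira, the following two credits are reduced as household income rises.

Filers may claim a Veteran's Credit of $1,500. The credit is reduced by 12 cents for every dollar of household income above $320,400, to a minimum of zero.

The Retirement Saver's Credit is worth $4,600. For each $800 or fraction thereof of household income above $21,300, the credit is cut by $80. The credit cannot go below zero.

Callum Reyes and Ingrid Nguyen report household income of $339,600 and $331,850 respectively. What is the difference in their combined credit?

Callum ($339,600): Veteran's Credit: 12% of the $19,200 excess over $320,400 is $2,304 ≥ base, so the credit is $0. Retirement Saver's Credit: income exceeds $21,300 by $318,300 → 398 increments × $80 = $31,840 ≥ base, so the credit is $0. total $0 + $0 = $0
Ingrid ($331,850): Veteran's Credit: 12% of the $11,450 excess over $320,400 is $1,374; credit = $1,500 − $1,374 = $126. Retirement Saver's Credit: income exceeds $21,300 by $310,550 → 389 increments × $80 = $31,120 ≥ base, so the credit is $0. total $126 + $0 = $126
Difference: |$0 − $126| = $126.

$126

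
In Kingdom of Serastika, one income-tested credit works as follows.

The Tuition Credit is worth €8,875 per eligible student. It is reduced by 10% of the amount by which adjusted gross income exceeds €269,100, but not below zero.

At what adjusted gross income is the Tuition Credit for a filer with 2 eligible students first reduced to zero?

€446,600

Full credit = 2 × €8,875 = €17,750.
The credit falls by 10% of each euro above €269,100, so it reaches zero when the excess is €17,750 / 10% = €177,500: income = €269,100 + €177,500 = €446,600.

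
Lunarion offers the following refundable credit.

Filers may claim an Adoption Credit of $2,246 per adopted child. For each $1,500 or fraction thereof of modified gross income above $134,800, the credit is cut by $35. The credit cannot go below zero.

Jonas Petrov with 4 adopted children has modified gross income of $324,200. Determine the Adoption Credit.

Adoption Credit: base = 4 × $2,246 = $8,984. income exceeds $134,800 by $189,400, which is 127 full-or-partial $1,500 increments; reduction = 127 × $35 = $4,445, leaving $4,539.

$4,539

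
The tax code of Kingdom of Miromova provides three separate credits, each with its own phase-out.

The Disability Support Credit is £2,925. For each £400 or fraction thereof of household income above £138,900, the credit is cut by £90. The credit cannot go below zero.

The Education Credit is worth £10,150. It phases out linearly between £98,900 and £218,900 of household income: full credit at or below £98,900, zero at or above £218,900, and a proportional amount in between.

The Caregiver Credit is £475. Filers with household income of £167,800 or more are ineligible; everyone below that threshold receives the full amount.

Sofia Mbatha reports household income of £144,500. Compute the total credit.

£8,433

Disability Support Credit: income exceeds £138,900 by £5,600, which is 14 full-or-partial £400 increments; reduction = 14 × £90 = £1,260, leaving £1,665.
Education Credit: £144,500 is £45,600 into a £120,000 phase-out range, leaving 74,400/120,000 of the credit: £10,150 × 74,400/120,000 = £6,293.
Caregiver Credit: £144,500 is below the £167,800 cutoff, so the full £475 applies.
Total: £1,665 + £6,293 + £475 = £8,433.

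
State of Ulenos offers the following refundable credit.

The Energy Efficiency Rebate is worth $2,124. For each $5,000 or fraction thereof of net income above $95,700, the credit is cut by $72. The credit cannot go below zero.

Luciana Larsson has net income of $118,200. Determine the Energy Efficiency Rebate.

Energy Efficiency Rebate: income exceeds $95,700 by $22,500, which is 5 full-or-partial $5,000 increments; reduction = 5 × $72 = $360, leaving $1,764.

$1,764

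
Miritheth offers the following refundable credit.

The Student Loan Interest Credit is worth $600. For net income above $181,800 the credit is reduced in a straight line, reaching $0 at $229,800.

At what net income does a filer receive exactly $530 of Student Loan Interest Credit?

$530 is 530/600 of the full $600, so 70/600 of the $48,000 range has been used: income = $181,800 + $48,000 × 70/600 = $187,400.

$187,400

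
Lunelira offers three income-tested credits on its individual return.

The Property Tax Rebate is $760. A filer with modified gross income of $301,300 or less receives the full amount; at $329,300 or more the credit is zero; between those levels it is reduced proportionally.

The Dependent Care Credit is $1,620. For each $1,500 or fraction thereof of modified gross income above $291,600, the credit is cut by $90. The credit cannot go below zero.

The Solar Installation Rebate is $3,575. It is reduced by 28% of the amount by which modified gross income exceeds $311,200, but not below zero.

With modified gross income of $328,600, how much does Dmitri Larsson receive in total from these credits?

$19

Property Tax Rebate: $328,600 is $27,300 into a $28,000 phase-out range, leaving 700/28,000 of the credit: $760 × 700/28,000 = $19.
Dependent Care Credit: income exceeds $291,600 by $37,000 → 25 increments × $90 = $2,250 ≥ base, so the credit is $0.
Solar Installation Rebate: 28% of the $17,400 excess over $311,200 is $4,872 ≥ base, so the credit is $0.
Total: $19 + $0 + $0 = $19.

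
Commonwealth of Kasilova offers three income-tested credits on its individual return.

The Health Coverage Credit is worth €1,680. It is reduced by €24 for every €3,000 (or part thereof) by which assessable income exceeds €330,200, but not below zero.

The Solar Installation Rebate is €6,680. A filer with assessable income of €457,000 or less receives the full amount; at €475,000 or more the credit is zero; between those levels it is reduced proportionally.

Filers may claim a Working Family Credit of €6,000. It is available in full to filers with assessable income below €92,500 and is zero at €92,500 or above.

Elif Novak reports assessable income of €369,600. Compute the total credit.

Health Coverage Credit: income exceeds €330,200 by €39,400, which is 14 full-or-partial €3,000 increments; reduction = 14 × €24 = €336, leaving €1,344.
Solar Installation Rebate: €369,600 is at or below the €457,000 threshold, so the full €6,680 applies.
Working Family Credit: €369,600 meets or exceeds the €92,500 cutoff, so the credit is €0.
Total: €1,344 + €6,680 + €0 = €8,024.

€8,024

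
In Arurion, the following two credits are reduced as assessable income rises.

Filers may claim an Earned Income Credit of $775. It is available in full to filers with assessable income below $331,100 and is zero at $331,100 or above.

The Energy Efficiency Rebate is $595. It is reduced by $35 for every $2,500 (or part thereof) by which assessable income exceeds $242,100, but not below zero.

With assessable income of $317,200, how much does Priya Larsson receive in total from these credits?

$775

Earned Income Credit: $317,200 is below the $331,100 cutoff, so the full $775 applies.
Energy Efficiency Rebate: income exceeds $242,100 by $75,100 → 31 increments × $35 = $1,085 ≥ base, so the credit is $0.
Total: $775 + $0 = $775.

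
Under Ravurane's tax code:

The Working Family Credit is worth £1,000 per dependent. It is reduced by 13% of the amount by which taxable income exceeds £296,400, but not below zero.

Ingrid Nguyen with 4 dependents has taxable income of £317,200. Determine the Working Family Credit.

£1,296

Working Family Credit: base = 4 × £1,000 = £4,000. 13% of the £20,800 excess over £296,400 is £2,704; credit = £4,000 − £2,704 = £1,296.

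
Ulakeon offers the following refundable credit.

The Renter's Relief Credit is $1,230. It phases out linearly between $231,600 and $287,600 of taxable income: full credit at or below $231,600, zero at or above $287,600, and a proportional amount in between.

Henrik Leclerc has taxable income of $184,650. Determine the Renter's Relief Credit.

Renter's Relief Credit: $184,650 is at or below the $231,600 threshold, so the full $1,230 applies.

$1,230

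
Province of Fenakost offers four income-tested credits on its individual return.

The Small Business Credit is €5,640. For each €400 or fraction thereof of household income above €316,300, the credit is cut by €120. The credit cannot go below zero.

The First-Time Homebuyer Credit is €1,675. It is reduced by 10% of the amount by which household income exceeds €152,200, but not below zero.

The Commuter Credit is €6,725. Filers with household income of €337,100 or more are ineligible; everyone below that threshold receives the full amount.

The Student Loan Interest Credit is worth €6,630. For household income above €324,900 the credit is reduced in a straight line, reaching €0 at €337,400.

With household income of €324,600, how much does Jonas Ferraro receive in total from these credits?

Small Business Credit: income exceeds €316,300 by €8,300, which is 21 full-or-partial €400 increments; reduction = 21 × €120 = €2,520, leaving €3,120.
First-Time Homebuyer Credit: 10% of the €172,400 excess over €152,200 is €17,240 ≥ base, so the credit is €0.
Commuter Credit: €324,600 is below the €337,100 cutoff, so the full €6,725 applies.
Student Loan Interest Credit: €324,600 is at or below the €324,900 threshold, so the full €6,630 applies.
Total: €3,120 + €0 + €6,725 + €6,630 = €16,475.

€16,475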